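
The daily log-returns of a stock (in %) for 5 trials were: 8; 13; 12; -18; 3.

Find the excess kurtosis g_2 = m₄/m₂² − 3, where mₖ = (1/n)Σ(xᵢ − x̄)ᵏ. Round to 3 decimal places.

-0.227

x̄ = 3.6000
Σ(xᵢ − x̄)² = 645.2000 ⇒ m₂ = 129.04000
Σ(xᵢ − x̄)⁴ = 230839.3760 ⇒ m₄ = 46167.87520
m₂² = 16651.32160
g_2 = m₄/m₂² − 3 = 2.77263 − 3 ≈ -0.227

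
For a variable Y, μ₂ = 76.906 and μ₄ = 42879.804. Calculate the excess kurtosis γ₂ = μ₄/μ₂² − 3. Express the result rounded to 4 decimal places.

μ₂² = 76.906² = 5914.53284
μ₄/μ₂² = 42879.804 / 5914.53284 = 7.24991
γ₂ = 7.24991 − 3 ≈ 4.2499

4.2499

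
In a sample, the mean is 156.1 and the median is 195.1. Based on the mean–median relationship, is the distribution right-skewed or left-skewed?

mean − median = 156.1 − 195.1 = -39.0
mean < median ⇒ the longer tail is on the left ⇒ left-skewed (negatively skewed).

left-skewed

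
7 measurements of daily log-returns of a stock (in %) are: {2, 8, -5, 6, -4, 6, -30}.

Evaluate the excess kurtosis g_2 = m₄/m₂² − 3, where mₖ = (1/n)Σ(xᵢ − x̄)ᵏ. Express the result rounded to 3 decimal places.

0.887

x̄ = -2.4286
Σ(xᵢ − x̄)² = 1039.7143 ⇒ m₂ = 148.53061
Σ(xᵢ − x̄)⁴ = 600234.9446 ⇒ m₄ = 85747.84923
m₂² = 22061.34277
g_2 = m₄/m₂² − 3 = 3.88679 − 3 ≈ 0.887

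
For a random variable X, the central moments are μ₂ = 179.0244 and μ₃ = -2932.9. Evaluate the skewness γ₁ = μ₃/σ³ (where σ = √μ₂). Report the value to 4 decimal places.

-1.2244

σ = √μ₂ = √179.0244 = 13.38000
σ³ = μ₂^(3/2) = 2395.34647
γ₁ = μ₃/σ³ = -2932.9 / 2395.34647 ≈ -1.2244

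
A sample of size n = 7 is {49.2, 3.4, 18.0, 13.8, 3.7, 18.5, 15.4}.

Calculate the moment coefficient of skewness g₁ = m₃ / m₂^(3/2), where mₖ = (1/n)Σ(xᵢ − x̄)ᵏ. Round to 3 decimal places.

x̄ = (49.2 + 3.4 + 18.0 + 13.8 + 3.7 + 18.5 + 15.4) / 7 = 17.4286
deviations (xᵢ − x̄): 31.7714, -14.0286, 0.5714, -3.6286, -13.7286, 1.0714, -2.0286
Σ(xᵢ − x̄)² = 1413.4543 ⇒ m₂ = 1413.4543/7 = 201.92204
Σ(xᵢ − x̄)³ = 26667.8166 ⇒ m₃ = 26667.8166/7 = 3809.68809
m₂^(3/2) = 201.92204^(1.5) = 2869.29757
g₁ = m₃ / m₂^(3/2) = 3809.68809 / 2869.29757 ≈ 1.328

1.328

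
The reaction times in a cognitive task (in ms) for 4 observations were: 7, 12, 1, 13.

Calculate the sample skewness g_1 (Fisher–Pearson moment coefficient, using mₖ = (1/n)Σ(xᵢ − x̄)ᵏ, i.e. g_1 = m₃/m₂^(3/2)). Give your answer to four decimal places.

-0.5162

x̄ = (7 + 12 + 1 + 13) / 4 = 8.2500
deviations (xᵢ − x̄): -1.2500, 3.7500, -7.2500, 4.7500
Σ(xᵢ − x̄)² = 90.7500 ⇒ m₂ = 90.7500/4 = 22.68750
Σ(xᵢ − x̄)³ = -223.1250 ⇒ m₃ = -223.1250/4 = -55.78125
m₂^(3/2) = 22.68750^(1.5) = 108.06373
g_1 = m₃ / m₂^(3/2) = -55.78125 / 108.06373 ≈ -0.5162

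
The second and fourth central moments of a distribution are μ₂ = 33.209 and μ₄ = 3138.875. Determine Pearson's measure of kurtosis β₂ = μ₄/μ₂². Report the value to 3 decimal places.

2.846

μ₂² = 33.209² = 1102.83768
μ₄/μ₂² = 3138.875 / 1102.83768 = 2.84618
β₂ ≈ 2.846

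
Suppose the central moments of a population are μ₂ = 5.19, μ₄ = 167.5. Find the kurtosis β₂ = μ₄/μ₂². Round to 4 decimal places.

6.2184

μ₂² = 5.19² = 26.93610
μ₄/μ₂² = 167.5 / 26.93610 = 6.21842
β₂ ≈ 6.2184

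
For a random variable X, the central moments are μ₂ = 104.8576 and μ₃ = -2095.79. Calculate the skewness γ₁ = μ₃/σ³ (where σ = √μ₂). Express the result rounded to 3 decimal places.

σ = √μ₂ = √104.8576 = 10.24000
σ³ = μ₂^(3/2) = 1073.74182
γ₁ = μ₃/σ³ = -2095.79 / 1073.74182 ≈ -1.952

-1.952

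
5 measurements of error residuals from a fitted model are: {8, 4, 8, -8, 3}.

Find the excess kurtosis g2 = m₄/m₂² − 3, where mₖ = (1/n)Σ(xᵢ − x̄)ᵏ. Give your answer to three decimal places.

-0.314

x̄ = 3.0000
Σ(xᵢ − x̄)² = 172.0000 ⇒ m₂ = 34.40000
Σ(xᵢ − x̄)⁴ = 15892.0000 ⇒ m₄ = 3178.40000
m₂² = 1183.36000
g2 = m₄/m₂² − 3 = 2.68591 − 3 ≈ -0.314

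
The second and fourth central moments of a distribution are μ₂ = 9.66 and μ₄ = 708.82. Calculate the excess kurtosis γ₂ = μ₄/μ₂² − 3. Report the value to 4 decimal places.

μ₂² = 9.66² = 93.31560
μ₄/μ₂² = 708.82 / 93.31560 = 7.59594
γ₂ = 7.59594 − 3 ≈ 4.5959

4.5959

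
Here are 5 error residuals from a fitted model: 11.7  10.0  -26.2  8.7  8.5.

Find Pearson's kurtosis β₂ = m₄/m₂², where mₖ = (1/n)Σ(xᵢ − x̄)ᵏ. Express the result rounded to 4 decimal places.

3.2194

x̄ = 2.5400
Σ(xᵢ − x̄)² = 1039.0120 ⇒ m₂ = 207.80240
Σ(xᵢ − x̄)⁴ = 695094.4183 ⇒ m₄ = 139018.88365
m₂² = 43181.83745
β₂ = m₄/m₂² = 139018.88365 / 43181.83745 ≈ 3.2194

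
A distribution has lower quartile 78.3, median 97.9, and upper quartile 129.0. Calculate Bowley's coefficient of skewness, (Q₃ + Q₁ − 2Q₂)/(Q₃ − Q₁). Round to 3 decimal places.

0.227

numerator: Q₃ + Q₁ − 2Q₂ = 129.0 + 78.3 − 2×97.9 = 11.5000
denominator: Q₃ − Q₁ = 129.0 − 78.3 = 50.7000
Bowley skewness = 11.5000 / 50.7000 ≈ 0.227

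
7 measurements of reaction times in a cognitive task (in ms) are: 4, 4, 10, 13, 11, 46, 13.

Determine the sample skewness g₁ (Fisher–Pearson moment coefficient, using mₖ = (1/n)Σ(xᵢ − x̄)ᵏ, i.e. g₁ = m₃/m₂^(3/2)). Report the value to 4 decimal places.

x̄ = (4 + 4 + 10 + 13 + 11 + 46 + 13) / 7 = 14.4286
deviations (xᵢ − x̄): -10.4286, -10.4286, -4.4286, -1.4286, -3.4286, 31.5714, -1.4286
Σ(xᵢ − x̄)² = 1249.7143 ⇒ m₂ = 1249.7143/7 = 178.53061
Σ(xᵢ − x̄)³ = 29067.6735 ⇒ m₃ = 29067.6735/7 = 4152.52478
m₂^(3/2) = 178.53061^(1.5) = 2385.44299
g₁ = m₃ / m₂^(3/2) = 4152.52478 / 2385.44299 ≈ 1.7408

1.7408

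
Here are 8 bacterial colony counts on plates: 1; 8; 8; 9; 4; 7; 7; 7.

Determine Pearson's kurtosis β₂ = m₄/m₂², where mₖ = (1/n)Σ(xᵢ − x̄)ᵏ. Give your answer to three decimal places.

x̄ = 6.3750
Σ(xᵢ − x̄)² = 47.8750 ⇒ m₂ = 5.98438
Σ(xᵢ − x̄)⁴ = 928.3691 ⇒ m₄ = 116.04614
m₂² = 35.81274
β₂ = m₄/m₂² = 116.04614 / 35.81274 ≈ 3.240

3.240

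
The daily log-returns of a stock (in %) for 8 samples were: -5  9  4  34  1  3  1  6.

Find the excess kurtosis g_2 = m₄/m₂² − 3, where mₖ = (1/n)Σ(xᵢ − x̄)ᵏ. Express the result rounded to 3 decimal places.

x̄ = 6.6250
Σ(xᵢ − x̄)² = 973.8750 ⇒ m₂ = 121.73438
Σ(xᵢ − x̄)⁴ = 582103.6816 ⇒ m₄ = 72762.96021
m₂² = 14819.25806
g_2 = m₄/m₂² − 3 = 4.91003 − 3 ≈ 1.910

1.910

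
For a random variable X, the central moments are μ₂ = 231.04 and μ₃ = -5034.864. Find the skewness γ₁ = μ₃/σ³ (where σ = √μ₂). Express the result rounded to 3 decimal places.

-1.434

σ = √μ₂ = √231.04 = 15.20000
σ³ = μ₂^(3/2) = 3511.80800
γ₁ = μ₃/σ³ = -5034.864 / 3511.80800 ≈ -1.434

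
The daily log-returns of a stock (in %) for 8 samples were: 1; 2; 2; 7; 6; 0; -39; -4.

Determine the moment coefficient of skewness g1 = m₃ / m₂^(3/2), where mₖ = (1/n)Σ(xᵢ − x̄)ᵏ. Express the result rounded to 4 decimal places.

x̄ = (1 + 2 + 2 + 7 + 6 + 0 - 39 - 4) / 8 = -3.1250
deviations (xᵢ − x̄): 4.1250, 5.1250, 5.1250, 10.1250, 9.1250, 3.1250, -35.8750, -0.8750
Σ(xᵢ − x̄)² = 1552.8750 ⇒ m₂ = 1552.8750/8 = 194.10938
Σ(xᵢ − x̄)³ = -44004.6563 ⇒ m₃ = -44004.6563/8 = -5500.58203
m₂^(3/2) = 194.10938^(1.5) = 2704.39277
g1 = m₃ / m₂^(3/2) = -5500.58203 / 2704.39277 ≈ -2.0339

-2.0339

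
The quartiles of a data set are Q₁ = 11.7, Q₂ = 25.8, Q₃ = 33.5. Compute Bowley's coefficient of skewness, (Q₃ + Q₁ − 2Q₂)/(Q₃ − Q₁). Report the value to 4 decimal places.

-0.2936

numerator: Q₃ + Q₁ − 2Q₂ = 33.5 + 11.7 − 2×25.8 = -6.4000
denominator: Q₃ − Q₁ = 33.5 − 11.7 = 21.8000
Bowley skewness = -6.4000 / 21.8000 ≈ -0.2936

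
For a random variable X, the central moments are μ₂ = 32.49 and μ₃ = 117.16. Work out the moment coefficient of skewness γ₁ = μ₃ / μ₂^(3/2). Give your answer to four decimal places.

σ = √μ₂ = √32.49 = 5.70000
σ³ = μ₂^(3/2) = 185.19300
γ₁ = μ₃/σ³ = 117.16 / 185.19300 ≈ 0.6326

0.6326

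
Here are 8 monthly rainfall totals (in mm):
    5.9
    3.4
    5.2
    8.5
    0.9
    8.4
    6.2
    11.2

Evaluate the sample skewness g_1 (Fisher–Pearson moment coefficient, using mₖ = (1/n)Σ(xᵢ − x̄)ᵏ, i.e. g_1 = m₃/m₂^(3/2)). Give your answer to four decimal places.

-0.1234

x̄ = (5.9 + 3.4 + 5.2 + 8.5 + 0.9 + 8.4 + 6.2 + 11.2) / 8 = 6.2125
deviations (xᵢ − x̄): -0.3125, -2.8125, -1.0125, 2.2875, -5.3125, 2.1875, -0.0125, 4.9875
Σ(xᵢ − x̄)² = 72.1487 ⇒ m₂ = 72.1487/8 = 9.01859
Σ(xᵢ − x̄)³ = -26.7466 ⇒ m₃ = -26.7466/8 = -3.34332
m₂^(3/2) = 9.01859^(1.5) = 27.08372
g_1 = m₃ / m₂^(3/2) = -3.34332 / 27.08372 ≈ -0.1234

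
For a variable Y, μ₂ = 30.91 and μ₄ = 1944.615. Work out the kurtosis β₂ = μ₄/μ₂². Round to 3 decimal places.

μ₂² = 30.91² = 955.42810
μ₄/μ₂² = 1944.615 / 955.42810 = 2.03533
β₂ ≈ 2.035

2.035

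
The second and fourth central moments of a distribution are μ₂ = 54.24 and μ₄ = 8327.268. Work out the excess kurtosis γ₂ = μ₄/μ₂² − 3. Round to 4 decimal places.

μ₂² = 54.24² = 2941.97760
μ₄/μ₂² = 8327.268 / 2941.97760 = 2.83050
γ₂ = 2.83050 − 3 ≈ -0.1695

-0.1695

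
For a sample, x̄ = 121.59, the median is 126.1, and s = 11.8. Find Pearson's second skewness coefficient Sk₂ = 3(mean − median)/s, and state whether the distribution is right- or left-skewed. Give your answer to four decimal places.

Sk₂ = 3(121.59 − 126.1) / 11.8 = 3 × -4.5100 / 11.8
    = -13.5300 / 11.8 ≈ -1.1466
Sk₂ < 0 ⇒ mean < median ⇒ left-skewed (negative skew).

-1.1466, left-skewed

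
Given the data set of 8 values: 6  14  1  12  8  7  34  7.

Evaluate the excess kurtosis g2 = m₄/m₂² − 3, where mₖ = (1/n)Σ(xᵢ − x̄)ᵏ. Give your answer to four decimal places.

x̄ = 11.1250
Σ(xᵢ − x̄)² = 704.8750 ⇒ m₂ = 88.10938
Σ(xᵢ − x̄)⁴ = 285749.5879 ⇒ m₄ = 35718.69849
m₂² = 7763.26196
g2 = m₄/m₂² − 3 = 4.60099 − 3 ≈ 1.6010

1.6010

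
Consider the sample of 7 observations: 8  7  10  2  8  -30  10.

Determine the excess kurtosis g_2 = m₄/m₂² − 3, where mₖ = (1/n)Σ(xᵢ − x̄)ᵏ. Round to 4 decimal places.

x̄ = 2.1429
Σ(xᵢ − x̄)² = 1248.8571 ⇒ m₂ = 178.40816
Σ(xᵢ − x̄)⁴ = 1077959.0729 ⇒ m₄ = 153994.15327
m₂² = 31829.47272
g_2 = m₄/m₂² − 3 = 4.83810 − 3 ≈ 1.8381

1.8381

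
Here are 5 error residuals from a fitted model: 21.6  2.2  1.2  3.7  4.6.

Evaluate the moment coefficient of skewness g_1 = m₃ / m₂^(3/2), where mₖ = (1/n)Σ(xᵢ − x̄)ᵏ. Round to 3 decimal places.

x̄ = (21.6 + 2.2 + 1.2 + 3.7 + 4.6) / 5 = 6.6600
deviations (xᵢ − x̄): 14.9400, -4.4600, -5.4600, -2.9600, -2.0600
Σ(xᵢ − x̄)² = 285.9120 ⇒ m₂ = 285.9120/5 = 57.18240
Σ(xᵢ − x̄)³ = 3048.4978 ⇒ m₃ = 3048.4978/5 = 609.69955
m₂^(3/2) = 57.18240^(1.5) = 432.40785
g_1 = m₃ / m₂^(3/2) = 609.69955 / 432.40785 ≈ 1.410

1.410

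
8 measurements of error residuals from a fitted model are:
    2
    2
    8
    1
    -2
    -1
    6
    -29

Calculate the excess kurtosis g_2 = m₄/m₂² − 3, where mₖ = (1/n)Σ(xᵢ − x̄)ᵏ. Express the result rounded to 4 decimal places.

x̄ = -1.6250
Σ(xᵢ − x̄)² = 933.8750 ⇒ m₂ = 116.73438
Σ(xᵢ − x̄)⁴ = 573941.9316 ⇒ m₄ = 71742.74146
m₂² = 13626.91431
g_2 = m₄/m₂² − 3 = 5.26478 − 3 ≈ 2.2648

2.2648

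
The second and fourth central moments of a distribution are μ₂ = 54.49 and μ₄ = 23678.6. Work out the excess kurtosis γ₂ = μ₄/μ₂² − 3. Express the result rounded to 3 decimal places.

4.975

μ₂² = 54.49² = 2969.16010
μ₄/μ₂² = 23678.6 / 2969.16010 = 7.97485
γ₂ = 7.97485 − 3 ≈ 4.975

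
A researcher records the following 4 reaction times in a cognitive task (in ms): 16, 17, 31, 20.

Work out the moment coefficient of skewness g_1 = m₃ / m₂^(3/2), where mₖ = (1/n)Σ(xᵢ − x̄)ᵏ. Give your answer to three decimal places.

x̄ = (16 + 17 + 31 + 20) / 4 = 21.0000
deviations (xᵢ − x̄): -5.0000, -4.0000, 10.0000, -1.0000
Σ(xᵢ − x̄)² = 142.0000 ⇒ m₂ = 142.0000/4 = 35.50000
Σ(xᵢ − x̄)³ = 810.0000 ⇒ m₃ = 810.0000/4 = 202.50000
m₂^(3/2) = 35.50000^(1.5) = 211.51566
g_1 = m₃ / m₂^(3/2) = 202.50000 / 211.51566 ≈ 0.957

0.957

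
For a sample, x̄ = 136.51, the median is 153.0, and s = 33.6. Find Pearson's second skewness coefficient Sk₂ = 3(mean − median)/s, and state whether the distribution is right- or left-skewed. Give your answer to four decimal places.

-1.4723, left-skewed

Sk₂ = 3(136.51 − 153.0) / 33.6 = 3 × -16.4900 / 33.6
    = -49.4700 / 33.6 ≈ -1.4723
Sk₂ < 0 ⇒ mean < median ⇒ left-skewed (negative skew).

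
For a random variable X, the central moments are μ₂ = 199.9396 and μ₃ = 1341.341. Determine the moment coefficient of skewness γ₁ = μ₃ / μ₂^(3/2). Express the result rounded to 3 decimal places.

0.474

σ = √μ₂ = √199.9396 = 14.14000
σ³ = μ₂^(3/2) = 2827.14594
γ₁ = μ₃/σ³ = 1341.341 / 2827.14594 ≈ 0.474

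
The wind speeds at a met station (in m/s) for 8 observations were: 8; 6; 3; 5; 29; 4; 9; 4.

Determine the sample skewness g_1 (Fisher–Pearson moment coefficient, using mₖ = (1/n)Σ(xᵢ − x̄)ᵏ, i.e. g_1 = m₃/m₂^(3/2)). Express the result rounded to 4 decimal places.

x̄ = (8 + 6 + 3 + 5 + 29 + 4 + 9 + 4) / 8 = 8.5000
deviations (xᵢ − x̄): -0.5000, -2.5000, -5.5000, -3.5000, 20.5000, -4.5000, 0.5000, -4.5000
Σ(xᵢ − x̄)² = 510.0000 ⇒ m₂ = 510.0000/8 = 63.75000
Σ(xᵢ − x̄)³ = 8208.0000 ⇒ m₃ = 8208.0000/8 = 1026.00000
m₂^(3/2) = 63.75000^(1.5) = 509.00293
g_1 = m₃ / m₂^(3/2) = 1026.00000 / 509.00293 ≈ 2.0157

2.0157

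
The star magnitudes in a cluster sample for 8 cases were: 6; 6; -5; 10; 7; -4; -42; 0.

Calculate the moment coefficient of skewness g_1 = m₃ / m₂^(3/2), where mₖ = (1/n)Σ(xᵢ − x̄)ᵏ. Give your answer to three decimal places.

x̄ = (6 + 6 - 5 + 10 + 7 - 4 - 42 + 0) / 8 = -2.7500
deviations (xᵢ − x̄): 8.7500, 8.7500, -2.2500, 12.7500, 9.7500, -1.2500, -39.2500, 2.7500
Σ(xᵢ − x̄)² = 1965.5000 ⇒ m₂ = 1965.5000/8 = 245.68750
Σ(xᵢ − x̄)³ = -56120.2500 ⇒ m₃ = -56120.2500/8 = -7015.03125
m₂^(3/2) = 245.68750^(1.5) = 3851.00952
g_1 = m₃ / m₂^(3/2) = -7015.03125 / 3851.00952 ≈ -1.822

-1.822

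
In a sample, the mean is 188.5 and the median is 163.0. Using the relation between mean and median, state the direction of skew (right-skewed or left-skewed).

mean − median = 188.5 − 163.0 = 25.5
mean > median ⇒ the longer tail is on the right ⇒ right-skewed (positively skewed).

right-skewed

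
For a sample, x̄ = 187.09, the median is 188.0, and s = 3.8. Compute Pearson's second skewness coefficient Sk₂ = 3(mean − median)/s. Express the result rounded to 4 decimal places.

-0.7184

Sk₂ = 3(187.09 − 188.0) / 3.8 = 3 × -0.9100 / 3.8
    = -2.7300 / 3.8 ≈ -0.7184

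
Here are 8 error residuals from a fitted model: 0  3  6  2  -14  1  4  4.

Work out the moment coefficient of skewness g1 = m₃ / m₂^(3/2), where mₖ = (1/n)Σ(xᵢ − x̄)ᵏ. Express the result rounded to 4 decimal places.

-1.8652

x̄ = (0 + 3 + 6 + 2 - 14 + 1 + 4 + 4) / 8 = 0.7500
deviations (xᵢ − x̄): -0.7500, 2.2500, 5.2500, 1.2500, -14.7500, 0.2500, 3.2500, 3.2500
Σ(xᵢ − x̄)² = 273.5000 ⇒ m₂ = 273.5000/8 = 34.18750
Σ(xᵢ − x̄)³ = -2982.7500 ⇒ m₃ = -2982.7500/8 = -372.84375
m₂^(3/2) = 34.18750^(1.5) = 199.89458
g1 = m₃ / m₂^(3/2) = -372.84375 / 199.89458 ≈ -1.8652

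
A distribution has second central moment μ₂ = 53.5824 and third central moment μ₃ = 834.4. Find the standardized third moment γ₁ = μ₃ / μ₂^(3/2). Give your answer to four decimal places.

σ = √μ₂ = √53.5824 = 7.32000
σ³ = μ₂^(3/2) = 392.22317
γ₁ = μ₃/σ³ = 834.4 / 392.22317 ≈ 2.1274

2.1274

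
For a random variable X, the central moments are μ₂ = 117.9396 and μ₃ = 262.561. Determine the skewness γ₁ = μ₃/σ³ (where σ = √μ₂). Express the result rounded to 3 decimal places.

σ = √μ₂ = √117.9396 = 10.86000
σ³ = μ₂^(3/2) = 1280.82406
γ₁ = μ₃/σ³ = 262.561 / 1280.82406 ≈ 0.205

0.205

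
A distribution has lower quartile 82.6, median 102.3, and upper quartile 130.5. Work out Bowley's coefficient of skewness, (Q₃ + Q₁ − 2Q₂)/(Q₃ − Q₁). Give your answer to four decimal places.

0.1775

numerator: Q₃ + Q₁ − 2Q₂ = 130.5 + 82.6 − 2×102.3 = 8.5000
denominator: Q₃ − Q₁ = 130.5 − 82.6 = 47.9000
Bowley skewness = 8.5000 / 47.9000 ≈ 0.1775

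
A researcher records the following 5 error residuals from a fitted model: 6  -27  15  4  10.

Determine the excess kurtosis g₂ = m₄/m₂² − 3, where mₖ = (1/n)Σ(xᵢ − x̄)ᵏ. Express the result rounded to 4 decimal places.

-0.0434

x̄ = 1.6000
Σ(xᵢ − x̄)² = 1093.2000 ⇒ m₂ = 218.64000
Σ(xᵢ − x̄)⁴ = 706687.0560 ⇒ m₄ = 141337.41120
m₂² = 47803.44960
g₂ = m₄/m₂² − 3 = 2.95664 − 3 ≈ -0.0434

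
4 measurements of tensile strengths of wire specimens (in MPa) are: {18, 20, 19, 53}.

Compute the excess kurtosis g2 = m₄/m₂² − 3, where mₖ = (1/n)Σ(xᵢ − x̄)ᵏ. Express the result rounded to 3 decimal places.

x̄ = 27.5000
Σ(xᵢ − x̄)² = 869.0000 ⇒ m₂ = 217.25000
Σ(xᵢ − x̄)⁴ = 439354.2500 ⇒ m₄ = 109838.56250
m₂² = 47197.56250
g2 = m₄/m₂² − 3 = 2.32721 − 3 ≈ -0.673

-0.673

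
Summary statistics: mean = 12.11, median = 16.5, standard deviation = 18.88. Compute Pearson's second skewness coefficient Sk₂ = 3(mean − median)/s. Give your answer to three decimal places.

Sk₂ = 3(12.11 − 16.5) / 18.88 = 3 × -4.3900 / 18.88
    = -13.1700 / 18.88 ≈ -0.698

-0.698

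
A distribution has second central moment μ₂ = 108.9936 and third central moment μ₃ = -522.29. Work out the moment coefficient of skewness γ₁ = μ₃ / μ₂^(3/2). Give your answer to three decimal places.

-0.459

σ = √μ₂ = √108.9936 = 10.44000
σ³ = μ₂^(3/2) = 1137.89318
γ₁ = μ₃/σ³ = -522.29 / 1137.89318 ≈ -0.459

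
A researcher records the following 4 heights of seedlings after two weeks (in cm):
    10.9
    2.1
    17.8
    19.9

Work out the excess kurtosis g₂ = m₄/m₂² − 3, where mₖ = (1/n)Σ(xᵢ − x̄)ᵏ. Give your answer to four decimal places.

x̄ = 12.6750
Σ(xᵢ − x̄)² = 193.4475 ⇒ m₂ = 48.36188
Σ(xᵢ − x̄)⁴ = 15930.8034 ⇒ m₄ = 3982.70086
m₂² = 2338.87095
g₂ = m₄/m₂² − 3 = 1.70283 − 3 ≈ -1.2972

-1.2972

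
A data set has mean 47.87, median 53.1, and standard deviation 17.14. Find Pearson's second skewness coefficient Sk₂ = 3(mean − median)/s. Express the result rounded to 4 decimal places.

Sk₂ = 3(47.87 − 53.1) / 17.14 = 3 × -5.2300 / 17.14
    = -15.6900 / 17.14 ≈ -0.9154

-0.9154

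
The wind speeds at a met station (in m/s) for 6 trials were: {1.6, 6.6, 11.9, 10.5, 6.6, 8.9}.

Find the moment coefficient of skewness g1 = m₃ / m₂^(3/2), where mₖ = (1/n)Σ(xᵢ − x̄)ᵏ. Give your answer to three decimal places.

-0.580

x̄ = (1.6 + 6.6 + 11.9 + 10.5 + 6.6 + 8.9) / 6 = 7.6833
deviations (xᵢ − x̄): -6.0833, -1.0833, 4.2167, 2.8167, -1.0833, 1.2167
Σ(xᵢ − x̄)² = 66.5483 ⇒ m₂ = 66.5483/6 = 11.09139
Σ(xᵢ − x̄)³ = -128.5476 ⇒ m₃ = -128.5476/6 = -21.42459
m₂^(3/2) = 11.09139^(1.5) = 36.93847
g1 = m₃ / m₂^(3/2) = -21.42459 / 36.93847 ≈ -0.580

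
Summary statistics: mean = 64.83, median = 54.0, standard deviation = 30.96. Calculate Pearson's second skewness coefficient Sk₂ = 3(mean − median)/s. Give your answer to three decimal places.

Sk₂ = 3(64.83 − 54.0) / 30.96 = 3 × 10.8300 / 30.96
    = 32.4900 / 30.96 ≈ 1.049

1.049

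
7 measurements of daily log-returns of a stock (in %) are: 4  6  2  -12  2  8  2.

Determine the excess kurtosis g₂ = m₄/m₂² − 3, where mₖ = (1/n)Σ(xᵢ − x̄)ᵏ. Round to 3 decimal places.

1.130

x̄ = 1.7143
Σ(xᵢ − x̄)² = 251.4286 ⇒ m₂ = 35.91837
Σ(xᵢ − x̄)⁴ = 37300.4315 ⇒ m₄ = 5328.63307
m₂² = 1290.12911
g₂ = m₄/m₂² − 3 = 4.13031 − 3 ≈ 1.130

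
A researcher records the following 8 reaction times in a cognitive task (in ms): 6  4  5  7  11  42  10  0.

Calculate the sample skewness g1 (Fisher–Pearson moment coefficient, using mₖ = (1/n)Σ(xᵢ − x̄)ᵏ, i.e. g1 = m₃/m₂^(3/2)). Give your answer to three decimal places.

x̄ = (6 + 4 + 5 + 7 + 11 + 42 + 10 + 0) / 8 = 10.6250
deviations (xᵢ − x̄): -4.6250, -6.6250, -5.6250, -3.6250, 0.3750, 31.3750, -0.6250, -10.6250
Σ(xᵢ − x̄)² = 1207.8750 ⇒ m₂ = 1207.8750/8 = 150.98438
Σ(xᵢ − x̄)³ = 29070.2813 ⇒ m₃ = 29070.2813/8 = 3633.78516
m₂^(3/2) = 150.98438^(1.5) = 1855.23107
g1 = m₃ / m₂^(3/2) = 3633.78516 / 1855.23107 ≈ 1.959

1.959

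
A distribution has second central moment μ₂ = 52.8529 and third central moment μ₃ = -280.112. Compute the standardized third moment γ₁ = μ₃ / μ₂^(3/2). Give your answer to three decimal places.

-0.729

σ = √μ₂ = √52.8529 = 7.27000
σ³ = μ₂^(3/2) = 384.24058
γ₁ = μ₃/σ³ = -280.112 / 384.24058 ≈ -0.729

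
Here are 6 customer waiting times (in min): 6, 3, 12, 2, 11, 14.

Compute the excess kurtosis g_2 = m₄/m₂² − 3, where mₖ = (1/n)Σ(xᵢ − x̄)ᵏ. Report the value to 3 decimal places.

-1.651

x̄ = 8.0000
Σ(xᵢ − x̄)² = 126.0000 ⇒ m₂ = 21.00000
Σ(xᵢ − x̄)⁴ = 3570.0000 ⇒ m₄ = 595.00000
m₂² = 441.00000
g_2 = m₄/m₂² − 3 = 1.34921 − 3 ≈ -1.651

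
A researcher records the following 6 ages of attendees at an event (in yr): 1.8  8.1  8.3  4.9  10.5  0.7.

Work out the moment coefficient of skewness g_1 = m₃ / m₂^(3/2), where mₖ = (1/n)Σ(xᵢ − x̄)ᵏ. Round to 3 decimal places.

x̄ = (1.8 + 8.1 + 8.3 + 4.9 + 10.5 + 0.7) / 6 = 5.7167
deviations (xᵢ − x̄): -3.9167, 2.3833, 2.5833, -0.8167, 4.7833, -5.0167
Σ(xᵢ − x̄)² = 76.4083 ⇒ m₂ = 76.4083/6 = 12.73472
Σ(xᵢ − x̄)³ = -46.6594 ⇒ m₃ = -46.6594/6 = -7.77657
m₂^(3/2) = 12.73472^(1.5) = 45.44480
g_1 = m₃ / m₂^(3/2) = -7.77657 / 45.44480 ≈ -0.171

-0.171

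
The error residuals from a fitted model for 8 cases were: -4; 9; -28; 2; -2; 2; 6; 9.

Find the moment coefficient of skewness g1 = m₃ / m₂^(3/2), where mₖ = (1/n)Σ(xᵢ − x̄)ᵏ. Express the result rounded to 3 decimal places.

x̄ = (-4 + 9 - 28 + 2 - 2 + 2 + 6 + 9) / 8 = -0.7500
deviations (xᵢ − x̄): -3.2500, 9.7500, -27.2500, 2.7500, -1.2500, 2.7500, 6.7500, 9.7500
Σ(xᵢ − x̄)² = 1005.5000 ⇒ m₂ = 1005.5000/8 = 125.68750
Σ(xᵢ − x̄)³ = -18068.2500 ⇒ m₃ = -18068.2500/8 = -2258.53125
m₂^(3/2) = 125.68750^(1.5) = 1409.08805
g1 = m₃ / m₂^(3/2) = -2258.53125 / 1409.08805 ≈ -1.603

-1.603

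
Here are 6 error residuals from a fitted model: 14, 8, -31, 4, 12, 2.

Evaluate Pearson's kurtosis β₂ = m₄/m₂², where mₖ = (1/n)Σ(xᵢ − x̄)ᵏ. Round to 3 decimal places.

x̄ = 1.5000
Σ(xᵢ − x̄)² = 1371.5000 ⇒ m₂ = 228.58333
Σ(xᵢ − x̄)⁴ = 1154057.3750 ⇒ m₄ = 192342.89583
m₂² = 52250.34028
β₂ = m₄/m₂² = 192342.89583 / 52250.34028 ≈ 3.681

3.681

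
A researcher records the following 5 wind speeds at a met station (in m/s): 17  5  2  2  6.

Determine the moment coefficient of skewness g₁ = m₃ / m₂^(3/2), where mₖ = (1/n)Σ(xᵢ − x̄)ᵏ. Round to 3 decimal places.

1.200

x̄ = (17 + 5 + 2 + 2 + 6) / 5 = 6.4000
deviations (xᵢ − x̄): 10.6000, -1.4000, -4.4000, -4.4000, -0.4000
Σ(xᵢ − x̄)² = 153.2000 ⇒ m₂ = 153.2000/5 = 30.64000
Σ(xᵢ − x̄)³ = 1017.8400 ⇒ m₃ = 1017.8400/5 = 203.56800
m₂^(3/2) = 30.64000^(1.5) = 169.60285
g₁ = m₃ / m₂^(3/2) = 203.56800 / 169.60285 ≈ 1.200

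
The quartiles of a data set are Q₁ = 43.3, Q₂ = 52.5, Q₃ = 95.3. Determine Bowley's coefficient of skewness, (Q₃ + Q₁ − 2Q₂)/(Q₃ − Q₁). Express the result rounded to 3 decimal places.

numerator: Q₃ + Q₁ − 2Q₂ = 95.3 + 43.3 − 2×52.5 = 33.6000
denominator: Q₃ − Q₁ = 95.3 − 43.3 = 52.0000
Bowley skewness = 33.6000 / 52.0000 ≈ 0.646

0.646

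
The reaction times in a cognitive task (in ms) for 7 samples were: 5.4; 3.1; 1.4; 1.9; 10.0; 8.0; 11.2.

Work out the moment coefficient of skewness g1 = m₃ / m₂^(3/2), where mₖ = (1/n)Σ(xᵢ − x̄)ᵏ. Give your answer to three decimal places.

x̄ = (5.4 + 3.1 + 1.4 + 1.9 + 10.0 + 8.0 + 11.2) / 7 = 5.8571
deviations (xᵢ − x̄): -0.4571, -2.7571, -4.4571, -3.9571, 4.1429, 2.1429, 5.3429
Σ(xᵢ − x̄)² = 93.6371 ⇒ m₂ = 93.6371/7 = 13.37673
Σ(xᵢ − x̄)³ = 61.8966 ⇒ m₃ = 61.8966/7 = 8.84237
m₂^(3/2) = 13.37673^(1.5) = 48.92436
g1 = m₃ / m₂^(3/2) = 8.84237 / 48.92436 ≈ 0.181

0.181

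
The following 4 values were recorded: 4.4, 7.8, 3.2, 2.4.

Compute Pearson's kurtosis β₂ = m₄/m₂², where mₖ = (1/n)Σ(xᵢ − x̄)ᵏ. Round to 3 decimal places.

x̄ = 4.4500
Σ(xᵢ − x̄)² = 16.9900 ⇒ m₂ = 4.24750
Σ(xᵢ − x̄)⁴ = 146.0469 ⇒ m₄ = 36.51173
m₂² = 18.04126
β₂ = m₄/m₂² = 36.51173 / 18.04126 ≈ 2.024

2.024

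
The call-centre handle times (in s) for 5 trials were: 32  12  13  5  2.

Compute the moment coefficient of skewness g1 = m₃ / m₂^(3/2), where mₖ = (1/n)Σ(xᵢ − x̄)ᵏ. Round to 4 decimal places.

x̄ = (32 + 12 + 13 + 5 + 2) / 5 = 12.8000
deviations (xᵢ − x̄): 19.2000, -0.8000, 0.2000, -7.8000, -10.8000
Σ(xᵢ − x̄)² = 546.8000 ⇒ m₂ = 546.8000/5 = 109.36000
Σ(xᵢ − x̄)³ = 5343.1200 ⇒ m₃ = 5343.1200/5 = 1068.62400
m₂^(3/2) = 109.36000^(1.5) = 1143.63583
g1 = m₃ / m₂^(3/2) = 1068.62400 / 1143.63583 ≈ 0.9344

0.9344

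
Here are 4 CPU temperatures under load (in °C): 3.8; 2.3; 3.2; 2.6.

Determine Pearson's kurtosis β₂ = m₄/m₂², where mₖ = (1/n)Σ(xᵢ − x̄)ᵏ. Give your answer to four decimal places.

x̄ = 2.9750
Σ(xᵢ − x̄)² = 1.3275 ⇒ m₂ = 0.33188
Σ(xᵢ − x̄)⁴ = 0.6932 ⇒ m₄ = 0.17330
m₂² = 0.11014
β₂ = m₄/m₂² = 0.17330 / 0.11014 ≈ 1.5734

1.5734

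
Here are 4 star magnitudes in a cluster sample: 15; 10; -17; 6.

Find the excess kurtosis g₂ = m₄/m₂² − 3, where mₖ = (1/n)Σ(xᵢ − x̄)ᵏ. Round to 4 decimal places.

x̄ = 3.5000
Σ(xᵢ − x̄)² = 601.0000 ⇒ m₂ = 150.25000
Σ(xᵢ − x̄)⁴ = 195924.2500 ⇒ m₄ = 48981.06250
m₂² = 22575.06250
g₂ = m₄/m₂² − 3 = 2.16970 − 3 ≈ -0.8303

-0.8303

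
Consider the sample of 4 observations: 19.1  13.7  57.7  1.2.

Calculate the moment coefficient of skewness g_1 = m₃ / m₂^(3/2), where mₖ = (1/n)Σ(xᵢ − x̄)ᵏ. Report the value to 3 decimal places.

x̄ = (19.1 + 13.7 + 57.7 + 1.2) / 4 = 22.9250
deviations (xᵢ − x̄): -3.8250, -9.2250, 34.7750, -21.7250
Σ(xᵢ − x̄)² = 1781.0075 ⇒ m₂ = 1781.0075/4 = 445.25188
Σ(xᵢ − x̄)³ = 30958.7434 ⇒ m₃ = 30958.7434/4 = 7739.68584
m₂^(3/2) = 445.25188^(1.5) = 9395.25637
g_1 = m₃ / m₂^(3/2) = 7739.68584 / 9395.25637 ≈ 0.824

0.824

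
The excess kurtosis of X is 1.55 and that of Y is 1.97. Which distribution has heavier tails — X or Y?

Higher excess kurtosis ⇒ heavier tails relative to the normal distribution.
1.55 vs 1.97: the larger is 1.97, so Y has heavier tails.

Y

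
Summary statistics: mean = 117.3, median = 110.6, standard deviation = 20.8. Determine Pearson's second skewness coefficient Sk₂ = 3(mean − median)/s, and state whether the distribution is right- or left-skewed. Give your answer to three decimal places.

Sk₂ = 3(117.3 − 110.6) / 20.8 = 3 × 6.7000 / 20.8
    = 20.1000 / 20.8 ≈ 0.966
Sk₂ > 0 ⇒ mean > median ⇒ right-skewed (positive skew).

0.966, right-skewed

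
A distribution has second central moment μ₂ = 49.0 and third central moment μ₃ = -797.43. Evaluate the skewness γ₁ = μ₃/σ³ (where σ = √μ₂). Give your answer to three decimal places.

-2.325

σ = √μ₂ = √49.0 = 7.00000
σ³ = μ₂^(3/2) = 343.00000
γ₁ = μ₃/σ³ = -797.43 / 343.00000 ≈ -2.325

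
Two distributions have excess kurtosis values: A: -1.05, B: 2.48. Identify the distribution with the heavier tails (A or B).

Higher excess kurtosis ⇒ heavier tails relative to the normal distribution.
-1.05 vs 2.48: the larger is 2.48, so B has heavier tails. (B is leptokurtic — heavier-than-normal tails; the other is platykurtic.)

B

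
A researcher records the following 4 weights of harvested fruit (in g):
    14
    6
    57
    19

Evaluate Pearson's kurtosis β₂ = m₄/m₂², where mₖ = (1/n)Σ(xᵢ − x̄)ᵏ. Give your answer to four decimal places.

2.2009

x̄ = 24.0000
Σ(xᵢ − x̄)² = 1538.0000 ⇒ m₂ = 384.50000
Σ(xᵢ − x̄)⁴ = 1301522.0000 ⇒ m₄ = 325380.50000
m₂² = 147840.25000
β₂ = m₄/m₂² = 325380.50000 / 147840.25000 ≈ 2.2009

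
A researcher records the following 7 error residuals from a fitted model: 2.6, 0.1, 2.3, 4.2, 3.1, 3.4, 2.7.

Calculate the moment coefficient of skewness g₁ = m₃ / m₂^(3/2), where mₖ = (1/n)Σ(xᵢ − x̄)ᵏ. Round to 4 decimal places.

-1.0149

x̄ = (2.6 + 0.1 + 2.3 + 4.2 + 3.1 + 3.4 + 2.7) / 7 = 2.6286
deviations (xᵢ − x̄): -0.0286, -2.5286, -0.3286, 1.5714, 0.4714, 0.7714, 0.0714
Σ(xᵢ − x̄)² = 9.7943 ⇒ m₂ = 9.7943/7 = 1.39918
Σ(xᵢ − x̄)³ = -11.7577 ⇒ m₃ = -11.7577/7 = -1.67967
m₂^(3/2) = 1.39918^(1.5) = 1.65505
g₁ = m₃ / m₂^(3/2) = -1.67967 / 1.65505 ≈ -1.0149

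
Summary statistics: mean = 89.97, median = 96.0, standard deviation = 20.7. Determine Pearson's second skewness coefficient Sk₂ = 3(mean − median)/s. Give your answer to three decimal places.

Sk₂ = 3(89.97 − 96.0) / 20.7 = 3 × -6.0300 / 20.7
    = -18.0900 / 20.7 ≈ -0.874

-0.874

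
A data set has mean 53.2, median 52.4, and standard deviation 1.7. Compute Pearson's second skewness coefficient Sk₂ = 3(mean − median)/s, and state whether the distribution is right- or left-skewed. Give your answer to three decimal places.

Sk₂ = 3(53.2 − 52.4) / 1.7 = 3 × 0.8000 / 1.7
    = 2.4000 / 1.7 ≈ 1.412
Sk₂ > 0 ⇒ mean > median ⇒ right-skewed (positive skew).

1.412, right-skewed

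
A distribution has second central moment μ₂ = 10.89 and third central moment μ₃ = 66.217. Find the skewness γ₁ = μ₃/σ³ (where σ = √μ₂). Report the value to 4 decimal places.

σ = √μ₂ = √10.89 = 3.30000
σ³ = μ₂^(3/2) = 35.93700
γ₁ = μ₃/σ³ = 66.217 / 35.93700 ≈ 1.8426

1.8426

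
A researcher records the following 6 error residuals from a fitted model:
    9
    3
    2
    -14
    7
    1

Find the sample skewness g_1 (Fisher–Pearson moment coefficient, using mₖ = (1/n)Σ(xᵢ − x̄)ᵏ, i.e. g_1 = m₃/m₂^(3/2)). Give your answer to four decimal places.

-1.2162

x̄ = (9 + 3 + 2 - 14 + 7 + 1) / 6 = 1.3333
deviations (xᵢ − x̄): 7.6667, 1.6667, 0.6667, -15.3333, 5.6667, -0.3333
Σ(xᵢ − x̄)² = 329.3333 ⇒ m₂ = 329.3333/6 = 54.88889
Σ(xᵢ − x̄)³ = -2967.5556 ⇒ m₃ = -2967.5556/6 = -494.59259
m₂^(3/2) = 54.88889^(1.5) = 406.65551
g_1 = m₃ / m₂^(3/2) = -494.59259 / 406.65551 ≈ -1.2162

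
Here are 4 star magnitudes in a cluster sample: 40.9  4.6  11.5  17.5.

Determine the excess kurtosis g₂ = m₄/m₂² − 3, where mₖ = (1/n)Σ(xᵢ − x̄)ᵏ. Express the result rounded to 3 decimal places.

x̄ = 18.6250
Σ(xᵢ − x̄)² = 744.9075 ⇒ m₂ = 186.22687
Σ(xᵢ − x̄)⁴ = 287460.1372 ⇒ m₄ = 71865.03430
m₂² = 34680.44897
g₂ = m₄/m₂² − 3 = 2.07221 − 3 ≈ -0.928

-0.928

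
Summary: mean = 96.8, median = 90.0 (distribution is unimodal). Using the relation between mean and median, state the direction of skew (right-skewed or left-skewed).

mean − median = 96.8 − 90.0 = 6.8
mean > median ⇒ the longer tail is on the right ⇒ right-skewed (positively skewed).

right-skewed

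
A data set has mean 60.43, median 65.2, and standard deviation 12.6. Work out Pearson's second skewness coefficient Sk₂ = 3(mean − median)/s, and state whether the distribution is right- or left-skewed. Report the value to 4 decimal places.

Sk₂ = 3(60.43 − 65.2) / 12.6 = 3 × -4.7700 / 12.6
    = -14.3100 / 12.6 ≈ -1.1357
Sk₂ < 0 ⇒ mean < median ⇒ left-skewed (negative skew).

-1.1357, left-skewed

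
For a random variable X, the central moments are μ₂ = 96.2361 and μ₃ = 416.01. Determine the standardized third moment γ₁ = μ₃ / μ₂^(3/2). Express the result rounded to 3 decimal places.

σ = √μ₂ = √96.2361 = 9.81000
σ³ = μ₂^(3/2) = 944.07614
γ₁ = μ₃/σ³ = 416.01 / 944.07614 ≈ 0.441

0.441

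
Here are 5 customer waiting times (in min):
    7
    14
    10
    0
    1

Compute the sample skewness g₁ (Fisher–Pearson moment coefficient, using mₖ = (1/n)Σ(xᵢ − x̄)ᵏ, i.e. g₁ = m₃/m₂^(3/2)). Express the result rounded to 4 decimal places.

0.0883

x̄ = (7 + 14 + 10 + 0 + 1) / 5 = 6.4000
deviations (xᵢ − x̄): 0.6000, 7.6000, 3.6000, -6.4000, -5.4000
Σ(xᵢ − x̄)² = 141.2000 ⇒ m₂ = 141.2000/5 = 28.24000
Σ(xᵢ − x̄)³ = 66.2400 ⇒ m₃ = 66.2400/5 = 13.24800
m₂^(3/2) = 28.24000^(1.5) = 150.07109
g₁ = m₃ / m₂^(3/2) = 13.24800 / 150.07109 ≈ 0.0883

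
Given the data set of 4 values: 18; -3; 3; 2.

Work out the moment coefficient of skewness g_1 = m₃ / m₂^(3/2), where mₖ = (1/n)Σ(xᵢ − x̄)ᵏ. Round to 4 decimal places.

0.8553

x̄ = (18 - 3 + 3 + 2) / 4 = 5.0000
deviations (xᵢ − x̄): 13.0000, -8.0000, -2.0000, -3.0000
Σ(xᵢ − x̄)² = 246.0000 ⇒ m₂ = 246.0000/4 = 61.50000
Σ(xᵢ − x̄)³ = 1650.0000 ⇒ m₃ = 1650.0000/4 = 412.50000
m₂^(3/2) = 61.50000^(1.5) = 482.29490
g_1 = m₃ / m₂^(3/2) = 412.50000 / 482.29490 ≈ 0.8553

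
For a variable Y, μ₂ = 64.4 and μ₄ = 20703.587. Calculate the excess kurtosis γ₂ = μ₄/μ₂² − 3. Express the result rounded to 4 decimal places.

1.9920

μ₂² = 64.4² = 4147.36000
μ₄/μ₂² = 20703.587 / 4147.36000 = 4.99199
γ₂ = 4.99199 − 3 ≈ 1.9920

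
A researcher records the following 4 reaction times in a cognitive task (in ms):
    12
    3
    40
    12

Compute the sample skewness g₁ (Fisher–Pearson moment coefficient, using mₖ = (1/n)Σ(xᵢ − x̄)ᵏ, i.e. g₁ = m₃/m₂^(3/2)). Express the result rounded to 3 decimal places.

x̄ = (12 + 3 + 40 + 12) / 4 = 16.7500
deviations (xᵢ − x̄): -4.7500, -13.7500, 23.2500, -4.7500
Σ(xᵢ − x̄)² = 774.7500 ⇒ m₂ = 774.7500/4 = 193.68750
Σ(xᵢ − x̄)³ = 9754.1250 ⇒ m₃ = 9754.1250/4 = 2438.53125
m₂^(3/2) = 193.68750^(1.5) = 2695.58102
g₁ = m₃ / m₂^(3/2) = 2438.53125 / 2695.58102 ≈ 0.905

0.905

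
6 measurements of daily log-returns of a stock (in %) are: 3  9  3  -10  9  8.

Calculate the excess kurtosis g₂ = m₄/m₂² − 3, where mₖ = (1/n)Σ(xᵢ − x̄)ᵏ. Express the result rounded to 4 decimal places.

x̄ = 3.6667
Σ(xᵢ − x̄)² = 263.3333 ⇒ m₂ = 43.88889
Σ(xᵢ − x̄)⁴ = 36857.1111 ⇒ m₄ = 6142.85185
m₂² = 1926.23457
g₂ = m₄/m₂² − 3 = 3.18905 − 3 ≈ 0.1890

0.1890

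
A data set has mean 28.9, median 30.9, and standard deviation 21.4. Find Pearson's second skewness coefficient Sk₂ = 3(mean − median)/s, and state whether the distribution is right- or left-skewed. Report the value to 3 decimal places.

-0.280, left-skewed

Sk₂ = 3(28.9 − 30.9) / 21.4 = 3 × -2.0000 / 21.4
    = -6.0000 / 21.4 ≈ -0.280
Sk₂ < 0 ⇒ mean < median ⇒ left-skewed (negative skew).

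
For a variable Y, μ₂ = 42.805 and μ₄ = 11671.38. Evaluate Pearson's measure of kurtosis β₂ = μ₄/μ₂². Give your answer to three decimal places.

μ₂² = 42.805² = 1832.26803
μ₄/μ₂² = 11671.38 / 1832.26803 = 6.36991
β₂ ≈ 6.370

6.370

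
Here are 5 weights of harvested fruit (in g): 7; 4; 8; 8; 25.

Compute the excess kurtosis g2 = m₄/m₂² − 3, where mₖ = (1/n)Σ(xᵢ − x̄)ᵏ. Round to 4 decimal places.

x̄ = 10.4000
Σ(xᵢ − x̄)² = 277.2000 ⇒ m₂ = 55.44000
Σ(xᵢ − x̄)⁴ = 47314.8960 ⇒ m₄ = 9462.97920
m₂² = 3073.59360
g2 = m₄/m₂² − 3 = 3.07880 − 3 ≈ 0.0788

0.0788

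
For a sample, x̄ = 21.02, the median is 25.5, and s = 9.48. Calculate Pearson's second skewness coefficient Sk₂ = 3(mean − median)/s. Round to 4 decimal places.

Sk₂ = 3(21.02 − 25.5) / 9.48 = 3 × -4.4800 / 9.48
    = -13.4400 / 9.48 ≈ -1.4177

-1.4177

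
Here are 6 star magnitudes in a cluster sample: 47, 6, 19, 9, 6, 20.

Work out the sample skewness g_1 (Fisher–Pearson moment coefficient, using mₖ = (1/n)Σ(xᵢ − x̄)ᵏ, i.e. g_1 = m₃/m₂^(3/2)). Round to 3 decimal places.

1.204

x̄ = (47 + 6 + 19 + 9 + 6 + 20) / 6 = 17.8333
deviations (xᵢ − x̄): 29.1667, -11.8333, 1.1667, -8.8333, -11.8333, 2.1667
Σ(xᵢ − x̄)² = 1214.8333 ⇒ m₂ = 1214.8333/6 = 202.47222
Σ(xᵢ − x̄)³ = 20820.4444 ⇒ m₃ = 20820.4444/6 = 3470.07407
m₂^(3/2) = 202.47222^(1.5) = 2881.03261
g_1 = m₃ / m₂^(3/2) = 3470.07407 / 2881.03261 ≈ 1.204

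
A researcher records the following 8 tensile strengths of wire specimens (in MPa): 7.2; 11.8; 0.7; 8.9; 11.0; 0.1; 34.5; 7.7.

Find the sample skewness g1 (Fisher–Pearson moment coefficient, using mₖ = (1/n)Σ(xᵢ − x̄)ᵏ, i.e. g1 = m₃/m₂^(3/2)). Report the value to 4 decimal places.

x̄ = (7.2 + 11.8 + 0.7 + 8.9 + 11.0 + 0.1 + 34.5 + 7.7) / 8 = 10.2375
deviations (xᵢ − x̄): -3.0375, 1.5625, -9.5375, -1.3375, 0.7625, -10.1375, 24.2625, -2.5375
Σ(xᵢ − x̄)² = 802.8788 ⇒ m₂ = 802.8788/8 = 100.35984
Σ(xᵢ − x̄)³ = 12330.6927 ⇒ m₃ = 12330.6927/8 = 1541.33659
m₂^(3/2) = 100.35984^(1.5) = 1005.40251
g1 = m₃ / m₂^(3/2) = 1541.33659 / 1005.40251 ≈ 1.5331

1.5331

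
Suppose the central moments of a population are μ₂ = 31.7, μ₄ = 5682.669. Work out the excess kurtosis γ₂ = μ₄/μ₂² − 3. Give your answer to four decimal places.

μ₂² = 31.7² = 1004.89000
μ₄/μ₂² = 5682.669 / 1004.89000 = 5.65502
γ₂ = 5.65502 − 3 ≈ 2.6550

2.6550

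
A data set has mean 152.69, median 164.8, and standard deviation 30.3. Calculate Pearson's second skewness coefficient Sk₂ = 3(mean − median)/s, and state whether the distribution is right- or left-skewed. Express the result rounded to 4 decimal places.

-1.1990, left-skewed

Sk₂ = 3(152.69 − 164.8) / 30.3 = 3 × -12.1100 / 30.3
    = -36.3300 / 30.3 ≈ -1.1990
Sk₂ < 0 ⇒ mean < median ⇒ left-skewed (negative skew).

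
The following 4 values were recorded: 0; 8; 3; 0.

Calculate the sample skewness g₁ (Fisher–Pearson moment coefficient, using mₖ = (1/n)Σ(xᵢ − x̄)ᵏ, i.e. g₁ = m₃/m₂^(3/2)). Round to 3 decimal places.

x̄ = (0 + 8 + 3 + 0) / 4 = 2.7500
deviations (xᵢ − x̄): -2.7500, 5.2500, 0.2500, -2.7500
Σ(xᵢ − x̄)² = 42.7500 ⇒ m₂ = 42.7500/4 = 10.68750
Σ(xᵢ − x̄)³ = 103.1250 ⇒ m₃ = 103.1250/4 = 25.78125
m₂^(3/2) = 10.68750^(1.5) = 34.93930
g₁ = m₃ / m₂^(3/2) = 25.78125 / 34.93930 ≈ 0.738

0.738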